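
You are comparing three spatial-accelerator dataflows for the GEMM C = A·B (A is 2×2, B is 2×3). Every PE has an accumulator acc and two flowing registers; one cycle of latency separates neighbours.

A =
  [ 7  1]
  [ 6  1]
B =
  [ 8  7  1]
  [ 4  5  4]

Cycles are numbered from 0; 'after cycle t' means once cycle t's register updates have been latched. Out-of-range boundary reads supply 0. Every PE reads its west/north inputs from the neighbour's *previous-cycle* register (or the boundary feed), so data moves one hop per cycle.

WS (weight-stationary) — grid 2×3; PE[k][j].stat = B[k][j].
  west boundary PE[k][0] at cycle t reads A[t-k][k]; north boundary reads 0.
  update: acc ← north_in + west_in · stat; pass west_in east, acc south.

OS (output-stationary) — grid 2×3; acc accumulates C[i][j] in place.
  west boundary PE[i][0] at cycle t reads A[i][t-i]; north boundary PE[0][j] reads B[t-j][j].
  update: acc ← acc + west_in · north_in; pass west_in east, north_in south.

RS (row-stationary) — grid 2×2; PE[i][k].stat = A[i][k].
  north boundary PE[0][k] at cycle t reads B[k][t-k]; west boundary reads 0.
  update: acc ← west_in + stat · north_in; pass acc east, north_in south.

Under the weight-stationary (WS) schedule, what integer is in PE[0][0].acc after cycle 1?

WS (2×3). Following PE[0][0] plus its west/north inputs:
  cycle 0: PE[0][0] → acc 56, east 7, south 56
  cycle 1: PE[0][0] → acc 48, east 6, south 48

PE[0][0].acc = 48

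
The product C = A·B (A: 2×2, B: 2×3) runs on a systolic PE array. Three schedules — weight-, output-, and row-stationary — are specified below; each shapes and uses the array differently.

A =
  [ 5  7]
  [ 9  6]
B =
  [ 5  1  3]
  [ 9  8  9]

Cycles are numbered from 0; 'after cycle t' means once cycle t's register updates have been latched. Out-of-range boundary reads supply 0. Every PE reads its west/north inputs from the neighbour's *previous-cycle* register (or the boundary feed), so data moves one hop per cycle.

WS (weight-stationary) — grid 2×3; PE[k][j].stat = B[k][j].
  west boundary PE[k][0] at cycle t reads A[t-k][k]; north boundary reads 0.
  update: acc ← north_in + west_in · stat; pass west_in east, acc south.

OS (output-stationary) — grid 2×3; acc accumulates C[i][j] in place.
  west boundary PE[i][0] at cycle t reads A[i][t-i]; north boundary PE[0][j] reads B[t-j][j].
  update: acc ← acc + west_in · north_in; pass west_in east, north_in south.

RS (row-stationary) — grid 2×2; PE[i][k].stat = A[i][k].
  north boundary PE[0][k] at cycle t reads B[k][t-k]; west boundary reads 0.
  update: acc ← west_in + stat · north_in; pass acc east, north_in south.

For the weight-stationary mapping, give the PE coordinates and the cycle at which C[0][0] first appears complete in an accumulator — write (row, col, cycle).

(row, col, cycle) = (1, 0, 1)

Under WS, C[0][0] lands at PE[1][0]:
  step 0 · PE1,0: acc=0; fwd→0 fwd↓0
  step 1 · PE1,0: acc=88; fwd→7 fwd↓88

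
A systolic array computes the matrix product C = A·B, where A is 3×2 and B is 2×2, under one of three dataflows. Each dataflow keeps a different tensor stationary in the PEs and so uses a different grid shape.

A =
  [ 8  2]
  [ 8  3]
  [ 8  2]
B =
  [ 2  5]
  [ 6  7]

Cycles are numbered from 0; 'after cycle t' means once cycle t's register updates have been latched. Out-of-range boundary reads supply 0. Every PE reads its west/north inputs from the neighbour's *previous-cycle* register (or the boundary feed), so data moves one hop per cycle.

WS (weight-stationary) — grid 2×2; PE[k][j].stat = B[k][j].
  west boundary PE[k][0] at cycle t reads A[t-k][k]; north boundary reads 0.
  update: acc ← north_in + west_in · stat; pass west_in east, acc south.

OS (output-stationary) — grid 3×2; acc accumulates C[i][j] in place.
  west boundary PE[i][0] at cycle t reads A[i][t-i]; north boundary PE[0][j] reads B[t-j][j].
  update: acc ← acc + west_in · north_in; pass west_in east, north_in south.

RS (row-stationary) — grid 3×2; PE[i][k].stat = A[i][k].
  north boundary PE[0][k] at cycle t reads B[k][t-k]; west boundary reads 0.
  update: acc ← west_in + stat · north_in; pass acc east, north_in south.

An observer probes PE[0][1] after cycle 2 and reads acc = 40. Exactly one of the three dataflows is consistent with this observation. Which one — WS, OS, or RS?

Under WS (2×2), PE[0][1]:
  t=0 PE[0][1]: acc=0 h=0 v=0
  t=1 PE[0][1]: acc=40 h=8 v=40
  t=2 PE[0][1]: acc=40 h=8 v=40
Under OS (3×2), PE[0][1]:
  t=0 PE[0][1]: acc=0 h=0 v=0
  t=1 PE[0][1]: acc=40 h=8 v=5
  t=2 PE[0][1]: acc=54 h=2 v=7
Under RS (3×2), PE[0][1]:
  t=0 PE[0][1]: acc=0 h=0 v=0
  t=1 PE[0][1]: acc=28 h=28 v=6
  t=2 PE[0][1]: acc=54 h=54 v=7

dataflow = WS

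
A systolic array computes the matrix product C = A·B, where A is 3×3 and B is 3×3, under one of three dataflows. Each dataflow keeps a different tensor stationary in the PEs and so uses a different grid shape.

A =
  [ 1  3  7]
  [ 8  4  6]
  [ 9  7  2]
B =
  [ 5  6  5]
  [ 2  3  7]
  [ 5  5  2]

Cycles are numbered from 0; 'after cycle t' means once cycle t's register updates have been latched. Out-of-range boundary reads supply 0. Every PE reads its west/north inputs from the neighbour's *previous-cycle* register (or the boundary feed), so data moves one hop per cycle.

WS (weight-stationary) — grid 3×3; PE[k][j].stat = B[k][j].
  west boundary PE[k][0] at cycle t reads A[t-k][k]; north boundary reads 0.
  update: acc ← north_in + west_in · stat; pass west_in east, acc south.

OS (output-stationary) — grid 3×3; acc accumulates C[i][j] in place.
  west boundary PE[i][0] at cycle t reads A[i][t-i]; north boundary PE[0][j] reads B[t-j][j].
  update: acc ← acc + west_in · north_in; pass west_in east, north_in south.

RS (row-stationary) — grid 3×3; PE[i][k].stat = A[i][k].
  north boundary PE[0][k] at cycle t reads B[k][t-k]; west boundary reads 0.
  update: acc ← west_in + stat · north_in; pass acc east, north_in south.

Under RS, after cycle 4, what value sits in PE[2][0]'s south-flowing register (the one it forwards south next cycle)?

register = 5

RS 3×3: PE[2][0] cycle-by-cycle (with neighbour feeds):
  cycle 0: PE[1][0] → acc 0, east 0, south 0
  cycle 0: PE[2][0] → acc 0, east 0, south 0
  cycle 1: PE[1][0] → acc 40, east 40, south 5
  cycle 1: PE[2][0] → acc 0, east 0, south 0
  cycle 2: PE[1][0] → acc 48, east 48, south 6
  cycle 2: PE[2][0] → acc 45, east 45, south 5
  cycle 3: PE[1][0] → acc 40, east 40, south 5
  cycle 3: PE[2][0] → acc 54, east 54, south 6
  cycle 4: PE[1][0] → acc 0, east 0, south 0
  cycle 4: PE[2][0] → acc 45, east 45, south 5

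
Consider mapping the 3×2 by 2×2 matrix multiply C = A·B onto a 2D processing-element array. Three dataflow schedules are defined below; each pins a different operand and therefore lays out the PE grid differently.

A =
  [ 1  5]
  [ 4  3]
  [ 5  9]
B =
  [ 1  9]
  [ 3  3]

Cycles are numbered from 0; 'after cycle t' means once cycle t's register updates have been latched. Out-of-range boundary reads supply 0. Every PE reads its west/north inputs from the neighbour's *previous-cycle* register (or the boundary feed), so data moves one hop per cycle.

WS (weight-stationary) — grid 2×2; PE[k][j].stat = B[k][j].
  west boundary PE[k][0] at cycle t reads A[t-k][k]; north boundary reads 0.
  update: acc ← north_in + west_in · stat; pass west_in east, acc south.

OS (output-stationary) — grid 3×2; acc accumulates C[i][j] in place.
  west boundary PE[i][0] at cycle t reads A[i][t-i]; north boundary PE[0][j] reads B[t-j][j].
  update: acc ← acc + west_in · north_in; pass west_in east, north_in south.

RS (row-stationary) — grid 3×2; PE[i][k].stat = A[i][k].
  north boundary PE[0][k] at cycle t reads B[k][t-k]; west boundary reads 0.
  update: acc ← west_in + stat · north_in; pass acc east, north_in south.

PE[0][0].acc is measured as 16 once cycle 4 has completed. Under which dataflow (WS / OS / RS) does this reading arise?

Under WS (2×2), PE[0][0]:
  t=0 PE[0][0]: acc=1 h=1 v=1
  t=1 PE[0][0]: acc=4 h=4 v=4
  t=2 PE[0][0]: acc=5 h=5 v=5
  t=3 PE[0][0]: acc=0 h=0 v=0
  t=4 PE[0][0]: acc=0 h=0 v=0
Under OS (3×2), PE[0][0]:
  t=0 PE[0][0]: acc=1 h=1 v=1
  t=1 PE[0][0]: acc=16 h=5 v=3
  t=2 PE[0][0]: acc=16 h=0 v=0
  t=3 PE[0][0]: acc=16 h=0 v=0
  t=4 PE[0][0]: acc=16 h=0 v=0
Under RS (3×2), PE[0][0]:
  t=0 PE[0][0]: acc=1 h=1 v=1
  t=1 PE[0][0]: acc=9 h=9 v=9
  t=2 PE[0][0]: acc=0 h=0 v=0
  t=3 PE[0][0]: acc=0 h=0 v=0
  t=4 PE[0][0]: acc=0 h=0 v=0

dataflow = OS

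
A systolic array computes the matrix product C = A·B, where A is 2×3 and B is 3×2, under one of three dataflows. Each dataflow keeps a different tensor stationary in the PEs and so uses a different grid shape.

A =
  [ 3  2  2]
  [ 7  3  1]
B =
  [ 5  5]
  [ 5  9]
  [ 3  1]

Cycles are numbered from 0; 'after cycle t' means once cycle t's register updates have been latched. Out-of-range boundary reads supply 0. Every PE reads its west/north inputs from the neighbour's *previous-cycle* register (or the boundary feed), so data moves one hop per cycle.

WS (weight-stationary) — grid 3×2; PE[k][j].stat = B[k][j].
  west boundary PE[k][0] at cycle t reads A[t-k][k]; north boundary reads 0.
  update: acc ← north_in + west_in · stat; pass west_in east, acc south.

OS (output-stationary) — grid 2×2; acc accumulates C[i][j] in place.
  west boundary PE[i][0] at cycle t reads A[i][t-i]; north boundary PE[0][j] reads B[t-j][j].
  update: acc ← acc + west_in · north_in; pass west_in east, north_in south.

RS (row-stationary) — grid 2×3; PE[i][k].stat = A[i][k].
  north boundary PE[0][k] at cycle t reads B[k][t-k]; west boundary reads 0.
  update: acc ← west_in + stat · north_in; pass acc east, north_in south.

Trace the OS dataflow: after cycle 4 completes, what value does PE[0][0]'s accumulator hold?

OS (2×2). Following PE[0][0] plus its west/north inputs:
  cycle 0: PE[0][0] → acc 15, east 3, south 5
  cycle 1: PE[0][0] → acc 25, east 2, south 5
  cycle 2: PE[0][0] → acc 31, east 2, south 3
  cycle 3: PE[0][0] → acc 31, east 0, south 0
  cycle 4: PE[0][0] → acc 31, east 0, south 0

PE[0][0].acc = 31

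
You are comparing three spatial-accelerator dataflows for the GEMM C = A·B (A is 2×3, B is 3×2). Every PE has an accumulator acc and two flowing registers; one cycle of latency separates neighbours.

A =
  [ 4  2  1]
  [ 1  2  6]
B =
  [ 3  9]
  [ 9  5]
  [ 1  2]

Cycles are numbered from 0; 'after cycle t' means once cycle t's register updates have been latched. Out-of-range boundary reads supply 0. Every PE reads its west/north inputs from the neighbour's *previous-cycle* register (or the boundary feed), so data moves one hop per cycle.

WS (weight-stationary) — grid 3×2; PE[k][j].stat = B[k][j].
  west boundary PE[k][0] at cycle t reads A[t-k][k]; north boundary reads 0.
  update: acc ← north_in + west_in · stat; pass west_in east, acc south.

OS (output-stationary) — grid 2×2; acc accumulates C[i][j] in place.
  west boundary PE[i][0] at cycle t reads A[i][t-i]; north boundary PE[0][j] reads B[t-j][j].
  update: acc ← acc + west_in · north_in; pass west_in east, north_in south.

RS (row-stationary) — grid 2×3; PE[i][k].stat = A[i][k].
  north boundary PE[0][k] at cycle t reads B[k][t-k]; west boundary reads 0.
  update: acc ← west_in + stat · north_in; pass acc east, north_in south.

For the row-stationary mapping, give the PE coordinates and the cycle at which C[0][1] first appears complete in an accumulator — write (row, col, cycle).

RS: C[0][1] accumulates in PE[0][2]:
  @0  [0,2]  acc 0  |  →0  ↓0
  @1  [0,2]  acc 0  |  →0  ↓0
  @2  [0,2]  acc 31  |  →31  ↓1
  @3  [0,2]  acc 48  |  →48  ↓2

(row, col, cycle) = (0, 2, 3)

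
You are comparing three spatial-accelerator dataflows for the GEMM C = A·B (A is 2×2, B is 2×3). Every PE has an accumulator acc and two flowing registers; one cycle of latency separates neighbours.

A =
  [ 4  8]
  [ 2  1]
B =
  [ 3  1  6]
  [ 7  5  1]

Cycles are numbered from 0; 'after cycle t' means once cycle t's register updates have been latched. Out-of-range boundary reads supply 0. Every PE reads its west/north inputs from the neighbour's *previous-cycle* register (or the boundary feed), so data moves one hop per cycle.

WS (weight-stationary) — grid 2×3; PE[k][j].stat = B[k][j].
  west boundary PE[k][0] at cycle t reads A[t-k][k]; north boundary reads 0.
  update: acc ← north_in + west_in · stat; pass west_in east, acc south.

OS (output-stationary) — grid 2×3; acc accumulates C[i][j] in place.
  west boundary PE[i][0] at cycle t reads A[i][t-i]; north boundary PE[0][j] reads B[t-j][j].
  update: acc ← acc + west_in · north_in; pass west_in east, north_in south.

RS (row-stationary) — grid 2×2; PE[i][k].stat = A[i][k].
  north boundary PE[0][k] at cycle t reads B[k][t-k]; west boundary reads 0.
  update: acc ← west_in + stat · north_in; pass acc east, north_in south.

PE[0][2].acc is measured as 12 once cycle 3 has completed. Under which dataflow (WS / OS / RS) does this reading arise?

dataflow = WS

WS [2×3] PE[0][2] across cycles:
  c0 r0c2: 0 / 0 / 0
  c1 r0c2: 0 / 0 / 0
  c2 r0c2: 24 / 4 / 24
  c3 r0c2: 12 / 2 / 12
OS [2×3] PE[0][2] across cycles:
  c0 r0c2: 0 / 0 / 0
  c1 r0c2: 0 / 0 / 0
  c2 r0c2: 24 / 4 / 6
  c3 r0c2: 32 / 8 / 1
RS (2×2): PE[0][2] does not exist.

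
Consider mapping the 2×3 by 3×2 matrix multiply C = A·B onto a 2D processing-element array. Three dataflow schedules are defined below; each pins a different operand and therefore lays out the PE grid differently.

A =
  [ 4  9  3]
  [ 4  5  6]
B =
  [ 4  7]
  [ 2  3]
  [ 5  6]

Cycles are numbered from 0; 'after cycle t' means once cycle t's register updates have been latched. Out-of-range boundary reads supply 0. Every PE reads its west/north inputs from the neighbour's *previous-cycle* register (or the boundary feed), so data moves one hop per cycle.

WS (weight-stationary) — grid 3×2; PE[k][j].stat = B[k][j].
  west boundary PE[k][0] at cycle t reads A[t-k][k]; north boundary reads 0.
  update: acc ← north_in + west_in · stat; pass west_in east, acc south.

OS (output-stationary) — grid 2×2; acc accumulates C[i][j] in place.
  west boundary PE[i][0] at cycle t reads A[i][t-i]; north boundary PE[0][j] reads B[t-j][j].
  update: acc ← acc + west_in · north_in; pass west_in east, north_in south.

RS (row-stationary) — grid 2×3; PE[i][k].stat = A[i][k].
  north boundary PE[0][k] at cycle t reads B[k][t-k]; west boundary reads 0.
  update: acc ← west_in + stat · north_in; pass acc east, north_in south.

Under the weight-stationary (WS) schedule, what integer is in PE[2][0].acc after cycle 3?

WS on a 3×2 grid — tracing PE[2][0] and its feeders:
  [0] (1,0) acc=0 (h:0 v:0)
  [0] (2,0) acc=0 (h:0 v:0)
  [1] (1,0) acc=34 (h:9 v:34)
  [1] (2,0) acc=0 (h:0 v:0)
  [2] (1,0) acc=26 (h:5 v:26)
  [2] (2,0) acc=49 (h:3 v:49)
  [3] (1,0) acc=0 (h:0 v:0)
  [3] (2,0) acc=56 (h:6 v:56)

PE[2][0].acc = 56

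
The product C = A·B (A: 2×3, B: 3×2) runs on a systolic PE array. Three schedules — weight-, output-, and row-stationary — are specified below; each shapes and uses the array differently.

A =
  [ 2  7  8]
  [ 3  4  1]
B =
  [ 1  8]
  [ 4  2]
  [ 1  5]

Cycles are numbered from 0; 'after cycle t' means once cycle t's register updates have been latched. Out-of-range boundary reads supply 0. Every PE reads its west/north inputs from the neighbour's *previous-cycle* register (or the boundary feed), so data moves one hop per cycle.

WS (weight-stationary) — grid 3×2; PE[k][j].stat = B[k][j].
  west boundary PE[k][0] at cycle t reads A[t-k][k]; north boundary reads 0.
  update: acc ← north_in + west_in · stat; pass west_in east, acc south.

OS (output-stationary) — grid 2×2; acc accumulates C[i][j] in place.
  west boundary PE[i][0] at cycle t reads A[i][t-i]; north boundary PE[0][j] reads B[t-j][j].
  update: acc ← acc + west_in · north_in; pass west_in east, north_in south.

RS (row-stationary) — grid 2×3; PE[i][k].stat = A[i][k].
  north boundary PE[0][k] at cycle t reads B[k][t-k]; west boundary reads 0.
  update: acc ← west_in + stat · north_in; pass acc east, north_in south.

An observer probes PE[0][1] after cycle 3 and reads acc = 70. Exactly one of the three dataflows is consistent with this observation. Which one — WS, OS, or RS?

Under WS (3×2), PE[0][1]:
  step 0 · PE0,1: acc=0; fwd→0 fwd↓0
  step 1 · PE0,1: acc=16; fwd→2 fwd↓16
  step 2 · PE0,1: acc=24; fwd→3 fwd↓24
  step 3 · PE0,1: acc=0; fwd→0 fwd↓0
Under OS (2×2), PE[0][1]:
  step 0 · PE0,1: acc=0; fwd→0 fwd↓0
  step 1 · PE0,1: acc=16; fwd→2 fwd↓8
  step 2 · PE0,1: acc=30; fwd→7 fwd↓2
  step 3 · PE0,1: acc=70; fwd→8 fwd↓5
Under RS (2×3), PE[0][1]:
  step 0 · PE0,1: acc=0; fwd→0 fwd↓0
  step 1 · PE0,1: acc=30; fwd→30 fwd↓4
  step 2 · PE0,1: acc=30; fwd→30 fwd↓2
  step 3 · PE0,1: acc=0; fwd→0 fwd↓0

dataflow = OS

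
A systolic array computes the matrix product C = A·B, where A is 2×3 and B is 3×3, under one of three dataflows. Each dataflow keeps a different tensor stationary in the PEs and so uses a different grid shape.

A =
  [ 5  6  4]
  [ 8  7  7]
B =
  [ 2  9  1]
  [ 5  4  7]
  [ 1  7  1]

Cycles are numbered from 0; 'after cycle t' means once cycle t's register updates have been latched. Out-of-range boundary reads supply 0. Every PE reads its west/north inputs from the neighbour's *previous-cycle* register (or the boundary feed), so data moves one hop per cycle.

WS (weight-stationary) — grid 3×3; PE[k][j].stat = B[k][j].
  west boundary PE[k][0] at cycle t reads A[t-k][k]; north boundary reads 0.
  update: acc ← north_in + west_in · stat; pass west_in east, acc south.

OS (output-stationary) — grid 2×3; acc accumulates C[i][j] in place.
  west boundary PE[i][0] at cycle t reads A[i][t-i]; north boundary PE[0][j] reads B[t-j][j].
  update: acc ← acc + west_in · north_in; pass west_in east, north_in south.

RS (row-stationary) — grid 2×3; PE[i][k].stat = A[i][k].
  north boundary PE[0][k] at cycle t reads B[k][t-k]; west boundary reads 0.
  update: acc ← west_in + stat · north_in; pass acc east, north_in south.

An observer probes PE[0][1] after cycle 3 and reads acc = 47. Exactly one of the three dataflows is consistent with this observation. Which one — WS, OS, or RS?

WS [3×3] PE[0][1] across cycles:
  step 0 · PE0,1: acc=0; fwd→0 fwd↓0
  step 1 · PE0,1: acc=45; fwd→5 fwd↓45
  step 2 · PE0,1: acc=72; fwd→8 fwd↓72
  step 3 · PE0,1: acc=0; fwd→0 fwd↓0
OS [2×3] PE[0][1] across cycles:
  step 0 · PE0,1: acc=0; fwd→0 fwd↓0
  step 1 · PE0,1: acc=45; fwd→5 fwd↓9
  step 2 · PE0,1: acc=69; fwd→6 fwd↓4
  step 3 · PE0,1: acc=97; fwd→4 fwd↓7
RS [2×3] PE[0][1] across cycles:
  step 0 · PE0,1: acc=0; fwd→0 fwd↓0
  step 1 · PE0,1: acc=40; fwd→40 fwd↓5
  step 2 · PE0,1: acc=69; fwd→69 fwd↓4
  step 3 · PE0,1: acc=47; fwd→47 fwd↓7

dataflow = RS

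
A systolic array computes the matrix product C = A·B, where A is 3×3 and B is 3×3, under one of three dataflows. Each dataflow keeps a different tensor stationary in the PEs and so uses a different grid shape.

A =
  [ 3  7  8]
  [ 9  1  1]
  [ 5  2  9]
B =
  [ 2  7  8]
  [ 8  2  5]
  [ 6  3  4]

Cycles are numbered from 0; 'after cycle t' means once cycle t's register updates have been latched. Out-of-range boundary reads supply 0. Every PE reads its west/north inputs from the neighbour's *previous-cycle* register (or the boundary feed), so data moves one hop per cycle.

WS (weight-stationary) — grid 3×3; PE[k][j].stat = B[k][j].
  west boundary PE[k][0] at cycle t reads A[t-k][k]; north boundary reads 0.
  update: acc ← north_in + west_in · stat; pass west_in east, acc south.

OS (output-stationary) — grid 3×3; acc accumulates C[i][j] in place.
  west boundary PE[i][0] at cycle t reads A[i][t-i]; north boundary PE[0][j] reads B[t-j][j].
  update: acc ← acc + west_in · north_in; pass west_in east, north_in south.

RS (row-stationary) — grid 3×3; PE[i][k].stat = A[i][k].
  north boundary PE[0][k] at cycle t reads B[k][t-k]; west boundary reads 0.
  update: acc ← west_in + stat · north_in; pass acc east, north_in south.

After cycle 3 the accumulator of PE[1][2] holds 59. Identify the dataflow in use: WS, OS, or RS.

dataflow = WS

WS [3×3] PE[1][2] across cycles:
  c0 r1c2: 0 / 0 / 0
  c1 r1c2: 0 / 0 / 0
  c2 r1c2: 0 / 0 / 0
  c3 r1c2: 59 / 7 / 59
OS [3×3] PE[1][2] across cycles:
  c0 r1c2: 0 / 0 / 0
  c1 r1c2: 0 / 0 / 0
  c2 r1c2: 0 / 0 / 0
  c3 r1c2: 72 / 9 / 8
RS [3×3] PE[1][2] across cycles:
  c0 r1c2: 0 / 0 / 0
  c1 r1c2: 0 / 0 / 0
  c2 r1c2: 0 / 0 / 0
  c3 r1c2: 32 / 32 / 6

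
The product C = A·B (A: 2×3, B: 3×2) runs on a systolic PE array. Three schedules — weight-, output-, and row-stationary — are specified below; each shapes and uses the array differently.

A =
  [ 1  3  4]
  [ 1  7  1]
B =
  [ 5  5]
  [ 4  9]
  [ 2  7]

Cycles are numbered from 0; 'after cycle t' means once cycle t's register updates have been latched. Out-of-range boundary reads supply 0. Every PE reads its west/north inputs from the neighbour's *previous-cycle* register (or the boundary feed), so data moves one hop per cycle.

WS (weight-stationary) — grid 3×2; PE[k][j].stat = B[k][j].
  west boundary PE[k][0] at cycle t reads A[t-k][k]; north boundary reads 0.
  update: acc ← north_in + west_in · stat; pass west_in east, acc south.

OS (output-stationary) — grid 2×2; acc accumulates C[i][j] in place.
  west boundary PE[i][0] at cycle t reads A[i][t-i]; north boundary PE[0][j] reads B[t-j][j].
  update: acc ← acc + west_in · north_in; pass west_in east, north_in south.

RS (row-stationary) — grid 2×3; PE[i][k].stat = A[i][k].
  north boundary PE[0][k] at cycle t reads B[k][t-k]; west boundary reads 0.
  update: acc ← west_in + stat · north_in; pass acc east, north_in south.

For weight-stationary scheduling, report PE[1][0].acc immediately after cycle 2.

PE[1][0].acc = 33

WS 3×2: PE[1][0] cycle-by-cycle (with neighbour feeds):
  @0  [0,0]  acc 5  |  →1  ↓5
  @0  [1,0]  acc 0  |  →0  ↓0
  @1  [0,0]  acc 5  |  →1  ↓5
  @1  [1,0]  acc 17  |  →3  ↓17
  @2  [0,0]  acc 0  |  →0  ↓0
  @2  [1,0]  acc 33  |  →7  ↓33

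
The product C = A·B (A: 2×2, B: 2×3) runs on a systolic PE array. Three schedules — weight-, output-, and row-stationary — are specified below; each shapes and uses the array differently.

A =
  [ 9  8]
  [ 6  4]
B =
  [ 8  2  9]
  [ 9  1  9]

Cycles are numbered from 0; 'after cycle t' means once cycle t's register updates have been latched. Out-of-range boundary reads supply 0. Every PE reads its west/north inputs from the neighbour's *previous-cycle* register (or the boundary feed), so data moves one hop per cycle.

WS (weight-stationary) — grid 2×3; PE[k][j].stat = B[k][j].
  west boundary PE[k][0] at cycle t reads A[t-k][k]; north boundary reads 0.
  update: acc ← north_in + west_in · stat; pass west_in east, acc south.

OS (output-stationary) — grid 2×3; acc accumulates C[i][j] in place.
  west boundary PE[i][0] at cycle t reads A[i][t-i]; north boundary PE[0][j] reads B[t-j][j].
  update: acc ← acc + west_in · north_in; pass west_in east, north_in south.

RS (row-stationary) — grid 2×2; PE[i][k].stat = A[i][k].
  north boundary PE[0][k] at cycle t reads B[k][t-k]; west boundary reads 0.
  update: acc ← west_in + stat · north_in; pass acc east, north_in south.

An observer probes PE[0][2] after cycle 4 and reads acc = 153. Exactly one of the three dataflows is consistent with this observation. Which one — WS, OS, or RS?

WS [2×3] PE[0][2] across cycles:
  c0 r0c2: 0 / 0 / 0
  c1 r0c2: 0 / 0 / 0
  c2 r0c2: 81 / 9 / 81
  c3 r0c2: 54 / 6 / 54
  c4 r0c2: 0 / 0 / 0
OS [2×3] PE[0][2] across cycles:
  c0 r0c2: 0 / 0 / 0
  c1 r0c2: 0 / 0 / 0
  c2 r0c2: 81 / 9 / 9
  c3 r0c2: 153 / 8 / 9
  c4 r0c2: 153 / 0 / 0
RS (2×2): PE[0][2] does not exist.

dataflow = OS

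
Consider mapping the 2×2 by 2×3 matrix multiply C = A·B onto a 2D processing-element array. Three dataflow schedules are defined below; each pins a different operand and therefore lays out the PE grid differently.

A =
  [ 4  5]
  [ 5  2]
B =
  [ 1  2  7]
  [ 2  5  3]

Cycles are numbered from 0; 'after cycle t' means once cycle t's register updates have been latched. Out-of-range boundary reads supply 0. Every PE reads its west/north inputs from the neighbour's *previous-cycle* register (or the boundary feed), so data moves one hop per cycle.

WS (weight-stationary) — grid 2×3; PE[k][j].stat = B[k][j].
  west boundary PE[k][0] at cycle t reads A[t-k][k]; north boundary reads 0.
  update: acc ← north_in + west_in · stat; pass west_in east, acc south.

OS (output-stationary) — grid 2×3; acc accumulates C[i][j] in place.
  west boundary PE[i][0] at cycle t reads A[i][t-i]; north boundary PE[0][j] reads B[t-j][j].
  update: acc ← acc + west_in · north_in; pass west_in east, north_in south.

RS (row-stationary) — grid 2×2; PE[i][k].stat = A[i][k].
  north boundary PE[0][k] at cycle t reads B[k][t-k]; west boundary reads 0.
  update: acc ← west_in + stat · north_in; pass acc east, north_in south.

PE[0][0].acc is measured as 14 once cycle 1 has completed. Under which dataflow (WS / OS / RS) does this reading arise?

WS (2×3 grid), PE[0][0]:
  after 0 — PE[0][0] acc=4, pass-E 4, pass-S 4
  after 1 — PE[0][0] acc=5, pass-E 5, pass-S 5
OS (2×3 grid), PE[0][0]:
  after 0 — PE[0][0] acc=4, pass-E 4, pass-S 1
  after 1 — PE[0][0] acc=14, pass-E 5, pass-S 2
RS (2×2 grid), PE[0][0]:
  after 0 — PE[0][0] acc=4, pass-E 4, pass-S 1
  after 1 — PE[0][0] acc=8, pass-E 8, pass-S 2

dataflow = OS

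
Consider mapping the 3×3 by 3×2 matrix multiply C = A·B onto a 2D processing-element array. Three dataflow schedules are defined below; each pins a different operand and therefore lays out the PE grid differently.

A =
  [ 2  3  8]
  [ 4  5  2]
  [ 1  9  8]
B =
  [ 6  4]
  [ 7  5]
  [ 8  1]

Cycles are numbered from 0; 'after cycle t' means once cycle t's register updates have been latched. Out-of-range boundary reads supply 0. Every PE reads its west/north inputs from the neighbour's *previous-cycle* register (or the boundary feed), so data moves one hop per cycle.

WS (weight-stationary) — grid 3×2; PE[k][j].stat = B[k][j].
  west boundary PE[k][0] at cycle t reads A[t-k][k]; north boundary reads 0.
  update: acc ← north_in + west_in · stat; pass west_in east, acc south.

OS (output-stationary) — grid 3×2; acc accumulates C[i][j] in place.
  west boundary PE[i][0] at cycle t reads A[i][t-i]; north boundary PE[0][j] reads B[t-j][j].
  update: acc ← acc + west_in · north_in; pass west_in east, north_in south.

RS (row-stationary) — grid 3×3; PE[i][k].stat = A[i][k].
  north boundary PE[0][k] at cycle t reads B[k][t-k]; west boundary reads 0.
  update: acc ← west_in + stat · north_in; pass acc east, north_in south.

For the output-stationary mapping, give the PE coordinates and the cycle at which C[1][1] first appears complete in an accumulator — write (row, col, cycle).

(row, col, cycle) = (1, 1, 4)

Under OS, C[1][1] lands at PE[1][1]:
  0: (1,1).acc=0  regs=<0,0>
  1: (1,1).acc=0  regs=<0,0>
  2: (1,1).acc=16  regs=<4,4>
  3: (1,1).acc=41  regs=<5,5>
  4: (1,1).acc=43  regs=<2,1>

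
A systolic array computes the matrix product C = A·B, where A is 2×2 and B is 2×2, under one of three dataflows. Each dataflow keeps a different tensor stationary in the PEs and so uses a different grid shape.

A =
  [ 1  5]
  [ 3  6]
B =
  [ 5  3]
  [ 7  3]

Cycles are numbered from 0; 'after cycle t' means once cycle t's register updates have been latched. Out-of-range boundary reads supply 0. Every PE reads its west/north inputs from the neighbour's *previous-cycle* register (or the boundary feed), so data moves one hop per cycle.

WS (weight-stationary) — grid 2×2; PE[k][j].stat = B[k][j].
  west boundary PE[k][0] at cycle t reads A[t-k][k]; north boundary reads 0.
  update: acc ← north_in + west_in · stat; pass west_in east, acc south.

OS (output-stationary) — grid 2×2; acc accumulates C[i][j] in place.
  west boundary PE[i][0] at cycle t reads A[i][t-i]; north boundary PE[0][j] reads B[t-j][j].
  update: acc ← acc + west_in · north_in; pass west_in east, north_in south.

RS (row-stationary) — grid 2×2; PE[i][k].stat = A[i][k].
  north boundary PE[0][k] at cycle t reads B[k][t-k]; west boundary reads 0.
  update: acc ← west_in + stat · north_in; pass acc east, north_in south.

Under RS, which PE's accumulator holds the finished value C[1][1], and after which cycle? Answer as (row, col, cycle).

(row, col, cycle) = (1, 1, 3)

RS — PE[1][1] is where C[1][1] collects:
  c0 r1c1: 0 / 0 / 0
  c1 r1c1: 0 / 0 / 0
  c2 r1c1: 57 / 57 / 7
  c3 r1c1: 27 / 27 / 3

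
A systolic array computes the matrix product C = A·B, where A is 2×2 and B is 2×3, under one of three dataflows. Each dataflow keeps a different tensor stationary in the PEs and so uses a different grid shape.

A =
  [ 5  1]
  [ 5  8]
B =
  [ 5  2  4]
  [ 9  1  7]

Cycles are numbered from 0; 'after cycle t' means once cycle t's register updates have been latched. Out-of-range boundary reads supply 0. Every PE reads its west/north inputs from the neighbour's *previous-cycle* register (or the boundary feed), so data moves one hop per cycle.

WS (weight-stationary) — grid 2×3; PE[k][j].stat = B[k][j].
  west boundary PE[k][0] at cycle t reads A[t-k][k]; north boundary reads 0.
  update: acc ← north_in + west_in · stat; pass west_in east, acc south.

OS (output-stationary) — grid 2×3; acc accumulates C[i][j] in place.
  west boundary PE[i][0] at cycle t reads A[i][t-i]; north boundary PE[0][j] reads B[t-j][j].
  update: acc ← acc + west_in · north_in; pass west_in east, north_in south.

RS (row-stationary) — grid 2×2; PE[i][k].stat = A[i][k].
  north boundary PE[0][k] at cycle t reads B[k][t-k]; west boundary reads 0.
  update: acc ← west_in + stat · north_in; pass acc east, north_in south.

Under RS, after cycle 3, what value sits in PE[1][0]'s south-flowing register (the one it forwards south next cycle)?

register = 4

RS (2×2). Following PE[1][0] plus its west/north inputs:
  cycle 0: PE[0][0] → acc 25, east 25, south 5
  cycle 0: PE[1][0] → acc 0, east 0, south 0
  cycle 1: PE[0][0] → acc 10, east 10, south 2
  cycle 1: PE[1][0] → acc 25, east 25, south 5
  cycle 2: PE[0][0] → acc 20, east 20, south 4
  cycle 2: PE[1][0] → acc 10, east 10, south 2
  cycle 3: PE[0][0] → acc 0, east 0, south 0
  cycle 3: PE[1][0] → acc 20, east 20, south 4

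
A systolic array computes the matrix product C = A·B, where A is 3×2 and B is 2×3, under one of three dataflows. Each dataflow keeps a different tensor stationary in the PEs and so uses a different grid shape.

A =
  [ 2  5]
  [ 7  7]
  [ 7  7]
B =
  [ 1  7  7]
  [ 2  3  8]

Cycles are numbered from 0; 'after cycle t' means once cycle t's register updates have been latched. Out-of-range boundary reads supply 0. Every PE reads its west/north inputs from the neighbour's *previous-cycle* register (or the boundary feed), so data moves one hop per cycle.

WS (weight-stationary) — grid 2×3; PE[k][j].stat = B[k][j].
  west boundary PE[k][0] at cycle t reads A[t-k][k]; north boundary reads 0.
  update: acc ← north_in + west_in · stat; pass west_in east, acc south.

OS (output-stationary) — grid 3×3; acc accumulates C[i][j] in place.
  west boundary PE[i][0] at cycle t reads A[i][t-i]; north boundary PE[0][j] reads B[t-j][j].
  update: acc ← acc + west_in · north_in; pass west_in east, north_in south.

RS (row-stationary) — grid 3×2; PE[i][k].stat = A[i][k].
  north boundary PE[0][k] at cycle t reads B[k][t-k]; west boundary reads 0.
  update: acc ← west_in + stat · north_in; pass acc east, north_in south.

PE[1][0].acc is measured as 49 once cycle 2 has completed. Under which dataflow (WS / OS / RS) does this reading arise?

dataflow = RS

— WS: 2×3; PE[1][0] trace:
  [0] (1,0) acc=0 (h:0 v:0)
  [1] (1,0) acc=12 (h:5 v:12)
  [2] (1,0) acc=21 (h:7 v:21)
— OS: 3×3; PE[1][0] trace:
  [0] (1,0) acc=0 (h:0 v:0)
  [1] (1,0) acc=7 (h:7 v:1)
  [2] (1,0) acc=21 (h:7 v:2)
— RS: 3×2; PE[1][0] trace:
  [0] (1,0) acc=0 (h:0 v:0)
  [1] (1,0) acc=7 (h:7 v:1)
  [2] (1,0) acc=49 (h:49 v:7)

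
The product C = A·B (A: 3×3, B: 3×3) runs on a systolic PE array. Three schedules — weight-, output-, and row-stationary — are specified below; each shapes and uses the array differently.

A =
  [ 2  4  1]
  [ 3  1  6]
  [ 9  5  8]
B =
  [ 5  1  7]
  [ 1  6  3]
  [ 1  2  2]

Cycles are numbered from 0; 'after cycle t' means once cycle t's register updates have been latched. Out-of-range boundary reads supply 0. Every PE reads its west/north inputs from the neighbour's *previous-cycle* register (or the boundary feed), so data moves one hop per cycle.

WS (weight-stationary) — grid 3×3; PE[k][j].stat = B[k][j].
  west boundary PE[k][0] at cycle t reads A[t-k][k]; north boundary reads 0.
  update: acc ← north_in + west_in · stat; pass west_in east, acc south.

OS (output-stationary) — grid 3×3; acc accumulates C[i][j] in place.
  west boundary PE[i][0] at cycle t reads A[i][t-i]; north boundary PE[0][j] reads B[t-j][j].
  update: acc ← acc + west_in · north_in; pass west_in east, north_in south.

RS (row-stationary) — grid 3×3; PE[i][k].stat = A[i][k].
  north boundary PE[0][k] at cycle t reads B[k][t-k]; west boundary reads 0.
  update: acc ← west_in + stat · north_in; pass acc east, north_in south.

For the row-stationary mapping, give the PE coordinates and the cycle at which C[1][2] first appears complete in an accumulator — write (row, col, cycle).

(row, col, cycle) = (1, 2, 5)

RS: C[1][2] accumulates in PE[1][2]:
  @0  [1,2]  acc 0  |  →0  ↓0
  @1  [1,2]  acc 0  |  →0  ↓0
  @2  [1,2]  acc 0  |  →0  ↓0
  @3  [1,2]  acc 22  |  →22  ↓1
  @4  [1,2]  acc 21  |  →21  ↓2
  @5  [1,2]  acc 36  |  →36  ↓2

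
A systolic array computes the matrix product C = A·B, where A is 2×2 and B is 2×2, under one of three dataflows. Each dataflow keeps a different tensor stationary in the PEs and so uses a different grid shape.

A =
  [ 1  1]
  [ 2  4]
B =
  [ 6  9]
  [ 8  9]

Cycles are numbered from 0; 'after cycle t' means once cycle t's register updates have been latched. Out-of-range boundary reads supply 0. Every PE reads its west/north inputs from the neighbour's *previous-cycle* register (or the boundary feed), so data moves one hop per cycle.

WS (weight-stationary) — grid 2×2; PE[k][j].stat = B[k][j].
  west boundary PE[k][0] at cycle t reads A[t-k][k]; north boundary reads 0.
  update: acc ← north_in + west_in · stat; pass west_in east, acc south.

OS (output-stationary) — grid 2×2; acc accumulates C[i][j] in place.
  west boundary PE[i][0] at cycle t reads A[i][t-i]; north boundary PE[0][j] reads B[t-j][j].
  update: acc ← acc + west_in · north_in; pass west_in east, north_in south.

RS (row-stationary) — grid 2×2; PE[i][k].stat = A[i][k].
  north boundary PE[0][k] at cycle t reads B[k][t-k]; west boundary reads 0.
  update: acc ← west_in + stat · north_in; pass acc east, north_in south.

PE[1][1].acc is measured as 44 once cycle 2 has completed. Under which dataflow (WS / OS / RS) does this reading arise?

WS (2×2 grid), PE[1][1]:
  step 0 · PE1,1: acc=0; fwd→0 fwd↓0
  step 1 · PE1,1: acc=0; fwd→0 fwd↓0
  step 2 · PE1,1: acc=18; fwd→1 fwd↓18
OS (2×2 grid), PE[1][1]:
  step 0 · PE1,1: acc=0; fwd→0 fwd↓0
  step 1 · PE1,1: acc=0; fwd→0 fwd↓0
  step 2 · PE1,1: acc=18; fwd→2 fwd↓9
RS (2×2 grid), PE[1][1]:
  step 0 · PE1,1: acc=0; fwd→0 fwd↓0
  step 1 · PE1,1: acc=0; fwd→0 fwd↓0
  step 2 · PE1,1: acc=44; fwd→44 fwd↓8

dataflow = RS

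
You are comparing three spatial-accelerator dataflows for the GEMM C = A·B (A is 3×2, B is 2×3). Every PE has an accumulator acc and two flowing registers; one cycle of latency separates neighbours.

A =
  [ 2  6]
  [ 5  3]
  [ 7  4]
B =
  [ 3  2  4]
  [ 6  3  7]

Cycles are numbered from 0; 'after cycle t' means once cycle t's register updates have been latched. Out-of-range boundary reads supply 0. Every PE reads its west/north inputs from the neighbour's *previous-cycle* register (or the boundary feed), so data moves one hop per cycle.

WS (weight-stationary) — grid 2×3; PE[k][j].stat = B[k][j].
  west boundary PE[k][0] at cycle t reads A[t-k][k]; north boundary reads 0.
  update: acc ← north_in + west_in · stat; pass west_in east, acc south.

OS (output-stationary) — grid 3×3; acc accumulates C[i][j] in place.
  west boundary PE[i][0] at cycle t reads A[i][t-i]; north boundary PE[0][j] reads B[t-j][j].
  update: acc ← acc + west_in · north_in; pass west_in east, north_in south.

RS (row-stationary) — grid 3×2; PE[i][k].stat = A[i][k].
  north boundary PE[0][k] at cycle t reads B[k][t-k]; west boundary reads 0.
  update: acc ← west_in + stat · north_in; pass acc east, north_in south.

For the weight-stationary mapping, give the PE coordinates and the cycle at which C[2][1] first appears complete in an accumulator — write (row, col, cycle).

(row, col, cycle) = (1, 1, 4)

WS — PE[1][1] is where C[2][1] collects:
  t=0 PE[1][1]: acc=0 h=0 v=0
  t=1 PE[1][1]: acc=0 h=0 v=0
  t=2 PE[1][1]: acc=22 h=6 v=22
  t=3 PE[1][1]: acc=19 h=3 v=19
  t=4 PE[1][1]: acc=26 h=4 v=26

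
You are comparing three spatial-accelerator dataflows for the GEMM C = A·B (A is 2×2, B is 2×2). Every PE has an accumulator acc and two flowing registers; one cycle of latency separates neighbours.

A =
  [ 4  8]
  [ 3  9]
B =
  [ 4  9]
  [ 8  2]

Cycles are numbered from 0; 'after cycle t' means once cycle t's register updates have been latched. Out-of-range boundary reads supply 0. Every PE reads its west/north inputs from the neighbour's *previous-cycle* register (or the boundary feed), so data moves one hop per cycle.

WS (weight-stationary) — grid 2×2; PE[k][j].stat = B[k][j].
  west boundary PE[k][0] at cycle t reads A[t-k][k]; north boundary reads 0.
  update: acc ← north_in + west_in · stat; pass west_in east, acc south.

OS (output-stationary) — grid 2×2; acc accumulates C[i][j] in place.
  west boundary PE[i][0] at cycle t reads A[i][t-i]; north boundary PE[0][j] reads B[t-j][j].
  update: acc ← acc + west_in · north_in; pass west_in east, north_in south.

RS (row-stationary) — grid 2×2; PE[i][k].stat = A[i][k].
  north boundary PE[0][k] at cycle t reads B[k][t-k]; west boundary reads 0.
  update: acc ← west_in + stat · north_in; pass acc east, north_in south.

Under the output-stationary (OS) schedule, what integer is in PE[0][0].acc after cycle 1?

OS (2×2). Following PE[0][0] plus its west/north inputs:
  0: (0,0).acc=16  regs=<4,4>
  1: (0,0).acc=80  regs=<8,8>

PE[0][0].acc = 80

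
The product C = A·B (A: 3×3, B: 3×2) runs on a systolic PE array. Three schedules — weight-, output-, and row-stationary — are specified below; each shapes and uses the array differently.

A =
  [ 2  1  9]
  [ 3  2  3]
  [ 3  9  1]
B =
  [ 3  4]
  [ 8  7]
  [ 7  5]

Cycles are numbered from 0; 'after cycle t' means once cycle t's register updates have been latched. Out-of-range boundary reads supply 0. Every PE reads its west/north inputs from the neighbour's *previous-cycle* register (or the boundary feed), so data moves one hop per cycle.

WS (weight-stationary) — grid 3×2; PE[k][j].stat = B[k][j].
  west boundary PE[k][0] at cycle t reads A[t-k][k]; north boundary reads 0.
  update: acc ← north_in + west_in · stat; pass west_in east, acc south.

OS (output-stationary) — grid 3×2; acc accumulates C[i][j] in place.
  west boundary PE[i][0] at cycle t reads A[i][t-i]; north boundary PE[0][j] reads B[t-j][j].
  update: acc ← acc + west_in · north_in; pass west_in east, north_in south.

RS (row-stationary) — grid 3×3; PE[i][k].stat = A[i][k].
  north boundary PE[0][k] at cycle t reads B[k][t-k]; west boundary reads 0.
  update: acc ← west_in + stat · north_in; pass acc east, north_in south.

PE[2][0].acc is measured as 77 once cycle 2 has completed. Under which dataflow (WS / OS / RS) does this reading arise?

dataflow = WS

WS [3×2] PE[2][0] across cycles:
  after 0 — PE[2][0] acc=0, pass-E 0, pass-S 0
  after 1 — PE[2][0] acc=0, pass-E 0, pass-S 0
  after 2 — PE[2][0] acc=77, pass-E 9, pass-S 77
OS [3×2] PE[2][0] across cycles:
  after 0 — PE[2][0] acc=0, pass-E 0, pass-S 0
  after 1 — PE[2][0] acc=0, pass-E 0, pass-S 0
  after 2 — PE[2][0] acc=9, pass-E 3, pass-S 3
RS [3×3] PE[2][0] across cycles:
  after 0 — PE[2][0] acc=0, pass-E 0, pass-S 0
  after 1 — PE[2][0] acc=0, pass-E 0, pass-S 0
  after 2 — PE[2][0] acc=9, pass-E 9, pass-S 3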